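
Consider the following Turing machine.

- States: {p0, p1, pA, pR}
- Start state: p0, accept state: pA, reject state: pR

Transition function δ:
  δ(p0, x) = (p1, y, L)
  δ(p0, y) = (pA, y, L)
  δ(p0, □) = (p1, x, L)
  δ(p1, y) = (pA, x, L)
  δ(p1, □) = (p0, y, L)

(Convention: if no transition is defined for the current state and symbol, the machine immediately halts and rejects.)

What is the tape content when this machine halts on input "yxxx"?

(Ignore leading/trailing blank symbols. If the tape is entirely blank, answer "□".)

Execution trace:
Initial: [p0]yxxx
Step 1: δ(p0, y) = (pA, y, L) → [pA]□yxxx

The machine reaches the accept state pA and halts.

Final tape (ignoring leading/trailing blanks): yxxx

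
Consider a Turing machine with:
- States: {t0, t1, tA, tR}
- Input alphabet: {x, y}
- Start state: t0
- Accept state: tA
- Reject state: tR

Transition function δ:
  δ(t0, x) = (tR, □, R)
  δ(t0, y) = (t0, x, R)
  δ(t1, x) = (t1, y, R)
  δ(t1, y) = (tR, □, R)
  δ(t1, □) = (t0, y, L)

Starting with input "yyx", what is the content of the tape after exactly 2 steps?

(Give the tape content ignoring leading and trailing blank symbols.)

Execution trace:
Initial: [t0]yyx
Step 1: δ(t0, y) = (t0, x, R) → x[t0]yx
Step 2: δ(t0, y) = (t0, x, R) → xx[t0]x

After 2 steps, the tape (ignoring leading/trailing blanks) is: xxx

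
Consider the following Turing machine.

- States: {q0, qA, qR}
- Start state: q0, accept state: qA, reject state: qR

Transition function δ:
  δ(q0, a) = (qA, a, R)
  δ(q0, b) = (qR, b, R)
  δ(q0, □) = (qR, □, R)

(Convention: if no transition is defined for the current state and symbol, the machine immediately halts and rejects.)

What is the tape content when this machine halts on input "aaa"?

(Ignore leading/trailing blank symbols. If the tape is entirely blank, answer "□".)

Execution trace:
Initial: [q0]aaa
Step 1: δ(q0, a) = (qA, a, R) → a[qA]aa

The machine reaches the accept state qA and halts.

Final tape (ignoring leading/trailing blanks): aaa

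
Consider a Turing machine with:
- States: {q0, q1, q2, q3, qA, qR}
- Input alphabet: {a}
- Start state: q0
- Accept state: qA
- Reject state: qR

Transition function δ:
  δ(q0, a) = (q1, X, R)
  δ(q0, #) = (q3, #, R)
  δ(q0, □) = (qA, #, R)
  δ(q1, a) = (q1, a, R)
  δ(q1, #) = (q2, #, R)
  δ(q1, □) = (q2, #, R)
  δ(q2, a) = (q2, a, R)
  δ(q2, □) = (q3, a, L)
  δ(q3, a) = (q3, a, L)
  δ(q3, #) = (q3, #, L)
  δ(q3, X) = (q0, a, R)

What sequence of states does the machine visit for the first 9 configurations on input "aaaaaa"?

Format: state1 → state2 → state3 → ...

Execution trace:
Initial: [q0]aaaaaa
Step 1: δ(q0, a) = (q1, X, R) → X[q1]aaaaa
Step 2: δ(q1, a) = (q1, a, R) → Xa[q1]aaaa
Step 3: δ(q1, a) = (q1, a, R) → Xaa[q1]aaa
Step 4: δ(q1, a) = (q1, a, R) → Xaaa[q1]aa
Step 5: δ(q1, a) = (q1, a, R) → Xaaaa[q1]a
Step 6: δ(q1, a) = (q1, a, R) → Xaaaaa[q1]□
Step 7: δ(q1, □) = (q2, #, R) → Xaaaaa#[q2]□
Step 8: δ(q2, □) = (q3, a, L) → Xaaaaa[q3]#a

State sequence: q0 → q1 → q1 → q1 → q1 → q1 → q1 → q2 → q3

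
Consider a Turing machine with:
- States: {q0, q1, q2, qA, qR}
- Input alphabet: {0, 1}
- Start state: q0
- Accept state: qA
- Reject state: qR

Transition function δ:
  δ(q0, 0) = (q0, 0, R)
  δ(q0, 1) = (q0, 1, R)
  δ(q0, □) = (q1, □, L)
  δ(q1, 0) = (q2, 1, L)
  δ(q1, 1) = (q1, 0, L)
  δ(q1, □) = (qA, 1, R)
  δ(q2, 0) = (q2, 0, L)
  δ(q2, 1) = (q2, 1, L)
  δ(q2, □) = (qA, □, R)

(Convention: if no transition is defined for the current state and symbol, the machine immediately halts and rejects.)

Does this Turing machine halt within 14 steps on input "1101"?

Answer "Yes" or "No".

Execution trace:
Initial: [q0]1101
Step 1: δ(q0, 1) = (q0, 1, R) → 1[q0]101
Step 2: δ(q0, 1) = (q0, 1, R) → 11[q0]01
Step 3: δ(q0, 0) = (q0, 0, R) → 110[q0]1
Step 4: δ(q0, 1) = (q0, 1, R) → 1101[q0]□
Step 5: δ(q0, □) = (q1, □, L) → 110[q1]1□
Step 6: δ(q1, 1) = (q1, 0, L) → 11[q1]00□
Step 7: δ(q1, 0) = (q2, 1, L) → 1[q2]110□
Step 8: δ(q2, 1) = (q2, 1, L) → [q2]1110□
Step 9: δ(q2, 1) = (q2, 1, L) → [q2]□1110□
Step 10: δ(q2, □) = (qA, □, R) → □[qA]1110□

The machine reaches the accept state qA and halts.
The machine halted after 10 steps (within the 14-step bound).

Answer: Yes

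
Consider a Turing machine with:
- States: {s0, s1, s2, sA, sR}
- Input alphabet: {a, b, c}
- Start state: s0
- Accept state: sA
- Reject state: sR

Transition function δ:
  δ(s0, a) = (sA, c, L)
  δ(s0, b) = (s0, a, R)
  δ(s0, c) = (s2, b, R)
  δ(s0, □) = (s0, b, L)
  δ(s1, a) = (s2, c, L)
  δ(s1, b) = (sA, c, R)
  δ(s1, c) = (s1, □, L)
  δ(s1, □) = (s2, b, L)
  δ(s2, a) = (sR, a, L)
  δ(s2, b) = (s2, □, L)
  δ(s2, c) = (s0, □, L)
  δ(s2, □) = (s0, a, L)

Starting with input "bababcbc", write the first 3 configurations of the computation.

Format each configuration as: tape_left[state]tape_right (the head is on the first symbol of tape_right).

Transitions applied:
Step 1: δ(s0, b) = (s0, a, R)
Step 2: δ(s0, a) = (sA, c, L)

The first 3 configurations are:
[s0]bababcbc ⊢ a[s0]ababcbc ⊢ [sA]acbabcbc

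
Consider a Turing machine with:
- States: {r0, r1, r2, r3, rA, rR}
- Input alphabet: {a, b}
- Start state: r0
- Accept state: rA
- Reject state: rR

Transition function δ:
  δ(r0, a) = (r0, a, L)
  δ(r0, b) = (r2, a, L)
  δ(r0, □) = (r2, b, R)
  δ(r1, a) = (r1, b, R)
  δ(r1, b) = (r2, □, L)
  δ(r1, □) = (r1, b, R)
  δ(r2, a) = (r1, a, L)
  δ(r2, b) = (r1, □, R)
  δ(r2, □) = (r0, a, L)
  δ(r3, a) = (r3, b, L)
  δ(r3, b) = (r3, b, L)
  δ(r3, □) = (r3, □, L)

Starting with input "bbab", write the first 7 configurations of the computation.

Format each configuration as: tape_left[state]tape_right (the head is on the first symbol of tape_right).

Transitions applied:
Step 1: δ(r0, b) = (r2, a, L)
Step 2: δ(r2, □) = (r0, a, L)
Step 3: δ(r0, □) = (r2, b, R)
Step 4: δ(r2, a) = (r1, a, L)
Step 5: δ(r1, b) = (r2, □, L)
Step 6: δ(r2, □) = (r0, a, L)

The first 7 configurations are:
[r0]bbab ⊢ [r2]□abab ⊢ [r0]□aabab ⊢ b[r2]aabab ⊢ [r1]baabab ⊢ [r2]□□aabab ⊢ [r0]□a□aabab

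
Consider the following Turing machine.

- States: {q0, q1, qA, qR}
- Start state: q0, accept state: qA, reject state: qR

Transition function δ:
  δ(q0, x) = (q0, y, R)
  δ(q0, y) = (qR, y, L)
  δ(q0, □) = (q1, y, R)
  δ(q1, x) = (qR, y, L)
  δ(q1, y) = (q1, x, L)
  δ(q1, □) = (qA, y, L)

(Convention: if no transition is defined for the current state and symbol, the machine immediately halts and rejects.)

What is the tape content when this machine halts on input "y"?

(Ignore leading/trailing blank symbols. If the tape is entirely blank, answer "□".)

Execution trace:
Initial: [q0]y
Step 1: δ(q0, y) = (qR, y, L) → [qR]□y

The machine reaches the reject state qR and halts.

Final tape (ignoring leading/trailing blanks): y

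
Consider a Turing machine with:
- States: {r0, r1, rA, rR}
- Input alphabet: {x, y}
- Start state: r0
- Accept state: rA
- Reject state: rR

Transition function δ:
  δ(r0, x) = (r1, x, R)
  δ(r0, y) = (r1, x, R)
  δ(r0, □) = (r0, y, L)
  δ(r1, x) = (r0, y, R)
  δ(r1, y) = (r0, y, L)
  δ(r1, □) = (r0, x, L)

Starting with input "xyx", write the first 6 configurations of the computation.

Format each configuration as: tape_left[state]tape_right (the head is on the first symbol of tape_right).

Transitions applied:
Step 1: δ(r0, x) = (r1, x, R)
Step 2: δ(r1, y) = (r0, y, L)
Step 3: δ(r0, x) = (r1, x, R)
Step 4: δ(r1, y) = (r0, y, L)
Step 5: δ(r0, x) = (r1, x, R)

The first 6 configurations are:
[r0]xyx ⊢ x[r1]yx ⊢ [r0]xyx ⊢ x[r1]yx ⊢ [r0]xyx ⊢ x[r1]yx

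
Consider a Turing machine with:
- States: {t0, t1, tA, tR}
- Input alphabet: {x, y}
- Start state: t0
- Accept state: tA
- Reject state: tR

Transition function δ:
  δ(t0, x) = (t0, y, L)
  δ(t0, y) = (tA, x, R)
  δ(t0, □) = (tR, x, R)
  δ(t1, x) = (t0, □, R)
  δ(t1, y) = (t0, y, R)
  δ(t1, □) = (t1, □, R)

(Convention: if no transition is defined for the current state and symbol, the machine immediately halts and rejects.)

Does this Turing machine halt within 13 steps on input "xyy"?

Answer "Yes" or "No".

Execution trace:
Initial: [t0]xyy
Step 1: δ(t0, x) = (t0, y, L) → [t0]□yyy
Step 2: δ(t0, □) = (tR, x, R) → x[tR]yyy

The machine reaches the reject state tR and halts.
The machine halted after 2 steps (within the 13-step bound).

Answer: Yes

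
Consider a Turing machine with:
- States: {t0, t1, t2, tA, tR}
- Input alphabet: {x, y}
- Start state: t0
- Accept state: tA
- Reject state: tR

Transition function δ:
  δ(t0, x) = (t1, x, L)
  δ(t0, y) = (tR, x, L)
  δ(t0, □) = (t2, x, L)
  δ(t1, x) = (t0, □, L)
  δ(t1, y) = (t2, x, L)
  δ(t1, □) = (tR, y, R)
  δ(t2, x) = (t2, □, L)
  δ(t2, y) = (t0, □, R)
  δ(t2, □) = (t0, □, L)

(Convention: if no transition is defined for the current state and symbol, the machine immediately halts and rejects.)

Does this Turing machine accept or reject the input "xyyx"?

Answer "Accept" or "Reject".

Execution trace:
Initial: [t0]xyyx
Step 1: δ(t0, x) = (t1, x, L) → [t1]□xyyx
Step 2: δ(t1, □) = (tR, y, R) → y[tR]xyyx

The machine reaches the reject state tR and halts.

Answer: Reject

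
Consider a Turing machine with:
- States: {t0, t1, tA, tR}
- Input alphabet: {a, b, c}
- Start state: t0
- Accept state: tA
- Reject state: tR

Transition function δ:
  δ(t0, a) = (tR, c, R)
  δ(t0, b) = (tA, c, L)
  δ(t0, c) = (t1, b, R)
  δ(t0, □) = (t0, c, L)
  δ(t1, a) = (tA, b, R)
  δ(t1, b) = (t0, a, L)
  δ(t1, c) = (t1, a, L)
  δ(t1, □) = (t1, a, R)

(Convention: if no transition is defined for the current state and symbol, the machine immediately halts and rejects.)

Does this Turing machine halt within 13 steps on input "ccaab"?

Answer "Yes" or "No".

Execution trace:
Initial: [t0]ccaab
Step 1: δ(t0, c) = (t1, b, R) → b[t1]caab
Step 2: δ(t1, c) = (t1, a, L) → [t1]baaab
Step 3: δ(t1, b) = (t0, a, L) → [t0]□aaaab
Step 4: δ(t0, □) = (t0, c, L) → [t0]□caaaab
Step 5: δ(t0, □) = (t0, c, L) → [t0]□ccaaaab
Step 6: δ(t0, □) = (t0, c, L) → [t0]□cccaaaab
Step 7: δ(t0, □) = (t0, c, L) → [t0]□ccccaaaab
Step 8: δ(t0, □) = (t0, c, L) → [t0]□cccccaaaab
Step 9: δ(t0, □) = (t0, c, L) → [t0]□ccccccaaaab
Step 10: δ(t0, □) = (t0, c, L) → [t0]□cccccccaaaab
Step 11: δ(t0, □) = (t0, c, L) → [t0]□ccccccccaaaab
Step 12: δ(t0, □) = (t0, c, L) → [t0]□cccccccccaaaab
Step 13: δ(t0, □) = (t0, c, L) → [t0]□ccccccccccaaaab

The machine has not reached a halting state after 13 steps.
The machine did not halt within the 13-step bound.

Answer: No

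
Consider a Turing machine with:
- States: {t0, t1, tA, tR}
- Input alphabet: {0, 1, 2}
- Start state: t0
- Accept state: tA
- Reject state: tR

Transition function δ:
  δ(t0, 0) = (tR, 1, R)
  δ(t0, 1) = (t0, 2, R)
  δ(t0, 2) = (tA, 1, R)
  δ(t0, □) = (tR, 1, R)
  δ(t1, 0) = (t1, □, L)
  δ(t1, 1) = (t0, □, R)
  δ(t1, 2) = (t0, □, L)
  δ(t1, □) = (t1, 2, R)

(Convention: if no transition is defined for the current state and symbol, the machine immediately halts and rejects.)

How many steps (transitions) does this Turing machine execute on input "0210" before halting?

Execution trace:
Initial: [t0]0210
Step 1: δ(t0, 0) = (tR, 1, R) → 1[tR]210

The machine reaches the reject state tR and halts.

The machine executed 1 step before halting.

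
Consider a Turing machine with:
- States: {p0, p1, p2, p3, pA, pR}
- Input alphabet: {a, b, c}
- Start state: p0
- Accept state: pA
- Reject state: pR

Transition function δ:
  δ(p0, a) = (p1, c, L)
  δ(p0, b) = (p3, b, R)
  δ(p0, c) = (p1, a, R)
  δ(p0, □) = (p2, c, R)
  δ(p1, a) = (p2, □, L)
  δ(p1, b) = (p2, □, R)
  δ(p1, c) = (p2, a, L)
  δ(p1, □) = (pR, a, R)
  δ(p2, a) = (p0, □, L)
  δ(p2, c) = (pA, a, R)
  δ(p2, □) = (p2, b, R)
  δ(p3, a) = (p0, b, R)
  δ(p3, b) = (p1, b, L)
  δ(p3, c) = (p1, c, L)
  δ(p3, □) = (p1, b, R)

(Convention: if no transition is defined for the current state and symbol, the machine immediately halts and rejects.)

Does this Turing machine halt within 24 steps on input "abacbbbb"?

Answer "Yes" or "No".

Execution trace:
Initial: [p0]abacbbbb
Step 1: δ(p0, a) = (p1, c, L) → [p1]□cbacbbbb
Step 2: δ(p1, □) = (pR, a, R) → a[pR]cbacbbbb

The machine reaches the reject state pR and halts.
The machine halted after 2 steps (within the 24-step bound).

Answer: Yes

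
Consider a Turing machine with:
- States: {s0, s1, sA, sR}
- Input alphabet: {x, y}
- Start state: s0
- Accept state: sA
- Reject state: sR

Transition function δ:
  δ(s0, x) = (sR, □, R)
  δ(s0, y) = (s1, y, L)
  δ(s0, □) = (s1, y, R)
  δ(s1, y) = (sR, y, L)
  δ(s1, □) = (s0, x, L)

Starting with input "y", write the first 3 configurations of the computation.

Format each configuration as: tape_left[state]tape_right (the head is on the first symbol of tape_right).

Transitions applied:
Step 1: δ(s0, y) = (s1, y, L)
Step 2: δ(s1, □) = (s0, x, L)

The first 3 configurations are:
[s0]y ⊢ [s1]□y ⊢ [s0]□xy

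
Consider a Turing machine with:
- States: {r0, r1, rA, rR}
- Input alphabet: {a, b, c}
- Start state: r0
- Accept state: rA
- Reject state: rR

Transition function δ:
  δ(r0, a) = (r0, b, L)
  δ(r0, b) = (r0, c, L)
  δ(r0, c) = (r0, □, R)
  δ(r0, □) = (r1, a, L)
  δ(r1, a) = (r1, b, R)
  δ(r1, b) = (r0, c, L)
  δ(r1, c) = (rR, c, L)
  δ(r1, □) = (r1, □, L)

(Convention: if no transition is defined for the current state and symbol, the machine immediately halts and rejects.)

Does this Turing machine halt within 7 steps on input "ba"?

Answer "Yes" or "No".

Execution trace:
Initial: [r0]ba
Step 1: δ(r0, b) = (r0, c, L) → [r0]□ca
Step 2: δ(r0, □) = (r1, a, L) → [r1]□aca
Step 3: δ(r1, □) = (r1, □, L) → [r1]□□aca
Step 4: δ(r1, □) = (r1, □, L) → [r1]□□□aca
Step 5: δ(r1, □) = (r1, □, L) → [r1]□□□□aca
Step 6: δ(r1, □) = (r1, □, L) → [r1]□□□□□aca
Step 7: δ(r1, □) = (r1, □, L) → [r1]□□□□□□aca

The machine has not reached a halting state after 7 steps.
The machine did not halt within the 7-step bound.

Answer: No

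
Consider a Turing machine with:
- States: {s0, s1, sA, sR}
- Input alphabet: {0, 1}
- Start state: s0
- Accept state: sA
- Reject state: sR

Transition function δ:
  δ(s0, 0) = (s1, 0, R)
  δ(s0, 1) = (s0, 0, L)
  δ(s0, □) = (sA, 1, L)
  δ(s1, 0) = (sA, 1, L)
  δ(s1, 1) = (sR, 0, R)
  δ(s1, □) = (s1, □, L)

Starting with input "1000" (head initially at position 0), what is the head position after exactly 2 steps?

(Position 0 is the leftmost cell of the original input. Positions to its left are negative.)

Execution trace (head position shown):
Step 0: [s0]1000  (head at position 0)
Step 1: move left → [s0]□0000  (head at position -1)
Step 2: move left → [sA]□10000  (head at position -2)

After 2 steps, the head is at position -2.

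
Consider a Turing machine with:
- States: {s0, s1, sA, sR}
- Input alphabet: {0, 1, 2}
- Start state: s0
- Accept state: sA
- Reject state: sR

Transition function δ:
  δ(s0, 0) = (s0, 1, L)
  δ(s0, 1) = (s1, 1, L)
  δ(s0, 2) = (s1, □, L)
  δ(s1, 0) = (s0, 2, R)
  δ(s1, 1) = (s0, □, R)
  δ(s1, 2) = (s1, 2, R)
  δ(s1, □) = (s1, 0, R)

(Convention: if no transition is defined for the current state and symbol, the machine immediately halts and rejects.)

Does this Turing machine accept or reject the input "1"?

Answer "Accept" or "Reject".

Execution trace:
Initial: [s0]1
Step 1: δ(s0, 1) = (s1, 1, L) → [s1]□1
Step 2: δ(s1, □) = (s1, 0, R) → 0[s1]1
Step 3: δ(s1, 1) = (s0, □, R) → 0□[s0]□

No transition is defined for δ(s0, □). By convention the machine halts and rejects.

Answer: Reject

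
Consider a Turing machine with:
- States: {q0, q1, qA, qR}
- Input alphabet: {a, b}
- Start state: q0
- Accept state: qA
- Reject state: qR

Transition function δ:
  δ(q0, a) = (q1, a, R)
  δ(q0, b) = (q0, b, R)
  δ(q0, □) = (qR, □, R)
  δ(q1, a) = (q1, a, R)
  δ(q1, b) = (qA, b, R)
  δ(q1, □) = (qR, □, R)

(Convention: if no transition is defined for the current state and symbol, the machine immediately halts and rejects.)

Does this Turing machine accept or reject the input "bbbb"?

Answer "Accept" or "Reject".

Execution trace:
Initial: [q0]bbbb
Step 1: δ(q0, b) = (q0, b, R) → b[q0]bbb
Step 2: δ(q0, b) = (q0, b, R) → bb[q0]bb
Step 3: δ(q0, b) = (q0, b, R) → bbb[q0]b
Step 4: δ(q0, b) = (q0, b, R) → bbbb[q0]□
Step 5: δ(q0, □) = (qR, □, R) → bbbb□[qR]□

The machine reaches the reject state qR and halts.

Answer: Reject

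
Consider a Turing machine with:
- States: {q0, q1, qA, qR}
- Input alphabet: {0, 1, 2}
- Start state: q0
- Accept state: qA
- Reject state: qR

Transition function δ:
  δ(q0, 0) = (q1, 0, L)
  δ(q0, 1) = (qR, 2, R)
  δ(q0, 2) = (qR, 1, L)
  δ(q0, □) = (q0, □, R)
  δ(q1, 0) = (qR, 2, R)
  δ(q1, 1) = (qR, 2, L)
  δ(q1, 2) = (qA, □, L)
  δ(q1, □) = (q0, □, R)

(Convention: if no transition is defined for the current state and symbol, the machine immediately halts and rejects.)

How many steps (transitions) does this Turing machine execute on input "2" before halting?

Execution trace:
Initial: [q0]2
Step 1: δ(q0, 2) = (qR, 1, L) → [qR]□1

The machine reaches the reject state qR and halts.

The machine executed 1 step before halting.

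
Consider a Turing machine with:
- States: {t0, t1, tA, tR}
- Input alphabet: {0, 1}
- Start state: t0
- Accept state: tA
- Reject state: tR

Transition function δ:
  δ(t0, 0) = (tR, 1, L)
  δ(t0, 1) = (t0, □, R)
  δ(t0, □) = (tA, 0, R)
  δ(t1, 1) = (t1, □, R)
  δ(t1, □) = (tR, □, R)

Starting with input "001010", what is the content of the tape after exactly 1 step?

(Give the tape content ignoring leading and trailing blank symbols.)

Execution trace:
Initial: [t0]001010
Step 1: δ(t0, 0) = (tR, 1, L) → [tR]□101010

The machine reaches the reject state tR and halts.

After 1 step, the tape (ignoring leading/trailing blanks) is: 101010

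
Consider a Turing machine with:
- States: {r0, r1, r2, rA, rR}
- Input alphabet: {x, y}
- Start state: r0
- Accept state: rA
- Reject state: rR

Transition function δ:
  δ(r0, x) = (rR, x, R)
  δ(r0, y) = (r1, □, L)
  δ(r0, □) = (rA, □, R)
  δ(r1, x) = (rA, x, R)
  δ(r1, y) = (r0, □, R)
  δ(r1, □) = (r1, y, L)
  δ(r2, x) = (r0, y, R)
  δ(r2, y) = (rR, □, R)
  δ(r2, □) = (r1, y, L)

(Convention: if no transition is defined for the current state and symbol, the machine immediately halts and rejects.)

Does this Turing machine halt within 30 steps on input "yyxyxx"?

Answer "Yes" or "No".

Execution trace:
Initial: [r0]yyxyxx
Step 1: δ(r0, y) = (r1, □, L) → [r1]□□yxyxx
Step 2: δ(r1, □) = (r1, y, L) → [r1]□y□yxyxx
Step 3: δ(r1, □) = (r1, y, L) → [r1]□yy□yxyxx
Step 4: δ(r1, □) = (r1, y, L) → [r1]□yyy□yxyxx
Step 5: δ(r1, □) = (r1, y, L) → [r1]□yyyy□yxyxx
Step 6: δ(r1, □) = (r1, y, L) → [r1]□yyyyy□yxyxx
Step 7: δ(r1, □) = (r1, y, L) → [r1]□yyyyyy□yxyxx
Step 8: δ(r1, □) = (r1, y, L) → [r1]□yyyyyyy□yxyxx
Step 9: δ(r1, □) = (r1, y, L) → [r1]□yyyyyyyy□yxyxx
Step 10: δ(r1, □) = (r1, y, L) → [r1]□yyyyyyyyy□yxyxx
Step 11: δ(r1, □) = (r1, y, L) → [r1]□yyyyyyyyyy□yxyxx
Step 12: δ(r1, □) = (r1, y, L) → [r1]□yyyyyyyyyyy□yxyxx
Step 13: δ(r1, □) = (r1, y, L) → [r1]□yyyyyyyyyyyy□yxyxx
Step 14: δ(r1, □) = (r1, y, L) → [r1]□yyyyyyyyyyyyy□yxyxx
Step 15: δ(r1, □) = (r1, y, L) → [r1]□yyyyyyyyyyyyyy□yxyxx
Step 16: δ(r1, □) = (r1, y, L) → [r1]□yyyyyyyyyyyyyyy□yxyxx
Step 17: δ(r1, □) = (r1, y, L) → [r1]□yyyyyyyyyyyyyyyy□yxyxx
Step 18: δ(r1, □) = (r1, y, L) → [r1]□yyyyyyyyyyyyyyyyy□yxyxx
Step 19: δ(r1, □) = (r1, y, L) → [r1]□yyyyyyyyyyyyyyyyyy□yxyxx
Step 20: δ(r1, □) = (r1, y, L) → [r1]□yyyyyyyyyyyyyyyyyyy□yxyxx
Step 21: δ(r1, □) = (r1, y, L) → [r1]□yyyyyyyyyyyyyyyyyyyy□yxyxx
Step 22: δ(r1, □) = (r1, y, L) → [r1]□yyyyyyyyyyyyyyyyyyyyy□yxyxx
Step 23: δ(r1, □) = (r1, y, L) → [r1]□yyyyyyyyyyyyyyyyyyyyyy□yxyxx
Step 24: δ(r1, □) = (r1, y, L) → [r1]□yyyyyyyyyyyyyyyyyyyyyyy□yxyxx
Step 25: δ(r1, □) = (r1, y, L) → [r1]□yyyyyyyyyyyyyyyyyyyyyyyy□yxyxx
Step 26: δ(r1, □) = (r1, y, L) → [r1]□yyyyyyyyyyyyyyyyyyyyyyyyy□yxyxx
Step 27: δ(r1, □) = (r1, y, L) → [r1]□yyyyyyyyyyyyyyyyyyyyyyyyyy□yxyxx
Step 28: δ(r1, □) = (r1, y, L) → [r1]□yyyyyyyyyyyyyyyyyyyyyyyyyyy□yxyxx
Step 29: δ(r1, □) = (r1, y, L) → [r1]□yyyyyyyyyyyyyyyyyyyyyyyyyyyy□yxyxx
Step 30: δ(r1, □) = (r1, y, L) → [r1]□yyyyyyyyyyyyyyyyyyyyyyyyyyyyy□yxyxx

The machine has not reached a halting state after 30 steps.
The machine did not halt within the 30-step bound.

Answer: No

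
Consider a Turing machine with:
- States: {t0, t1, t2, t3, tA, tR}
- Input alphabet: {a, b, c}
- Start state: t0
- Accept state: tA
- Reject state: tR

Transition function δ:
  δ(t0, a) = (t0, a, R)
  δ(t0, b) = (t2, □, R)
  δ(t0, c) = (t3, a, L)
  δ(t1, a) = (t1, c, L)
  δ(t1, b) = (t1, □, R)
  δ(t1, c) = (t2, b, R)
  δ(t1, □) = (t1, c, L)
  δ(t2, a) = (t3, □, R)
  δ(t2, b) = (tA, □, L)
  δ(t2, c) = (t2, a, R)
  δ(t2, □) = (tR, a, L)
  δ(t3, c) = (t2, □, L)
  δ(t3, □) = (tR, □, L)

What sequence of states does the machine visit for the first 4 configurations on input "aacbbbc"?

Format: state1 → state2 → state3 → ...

Execution trace:
Initial: [t0]aacbbbc
Step 1: δ(t0, a) = (t0, a, R) → a[t0]acbbbc
Step 2: δ(t0, a) = (t0, a, R) → aa[t0]cbbbc
Step 3: δ(t0, c) = (t3, a, L) → a[t3]aabbbc

No transition is defined for δ(t3, a). By convention the machine halts and rejects.

State sequence: t0 → t0 → t0 → t3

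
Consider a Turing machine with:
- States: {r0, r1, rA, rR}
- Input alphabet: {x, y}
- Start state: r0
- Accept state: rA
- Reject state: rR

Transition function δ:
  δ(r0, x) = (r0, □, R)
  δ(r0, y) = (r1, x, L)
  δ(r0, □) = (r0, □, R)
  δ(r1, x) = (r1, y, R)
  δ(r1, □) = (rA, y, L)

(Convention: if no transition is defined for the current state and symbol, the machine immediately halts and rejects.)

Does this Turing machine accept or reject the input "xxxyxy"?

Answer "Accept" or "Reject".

Execution trace:
Initial: [r0]xxxyxy
Step 1: δ(r0, x) = (r0, □, R) → □[r0]xxyxy
Step 2: δ(r0, x) = (r0, □, R) → □□[r0]xyxy
Step 3: δ(r0, x) = (r0, □, R) → □□□[r0]yxy
Step 4: δ(r0, y) = (r1, x, L) → □□[r1]□xxy
Step 5: δ(r1, □) = (rA, y, L) → □[rA]□yxxy

The machine reaches the accept state rA and halts.

Answer: Accept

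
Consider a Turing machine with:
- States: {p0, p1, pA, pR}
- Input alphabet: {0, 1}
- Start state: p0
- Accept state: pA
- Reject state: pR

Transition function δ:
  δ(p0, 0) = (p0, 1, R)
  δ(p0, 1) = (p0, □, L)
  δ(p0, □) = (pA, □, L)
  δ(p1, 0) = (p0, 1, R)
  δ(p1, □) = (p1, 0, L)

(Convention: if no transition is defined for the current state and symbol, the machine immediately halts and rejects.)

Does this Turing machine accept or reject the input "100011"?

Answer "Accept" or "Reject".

Execution trace:
Initial: [p0]100011
Step 1: δ(p0, 1) = (p0, □, L) → [p0]□□00011
Step 2: δ(p0, □) = (pA, □, L) → [pA]□□□00011

The machine reaches the accept state pA and halts.

Answer: Accept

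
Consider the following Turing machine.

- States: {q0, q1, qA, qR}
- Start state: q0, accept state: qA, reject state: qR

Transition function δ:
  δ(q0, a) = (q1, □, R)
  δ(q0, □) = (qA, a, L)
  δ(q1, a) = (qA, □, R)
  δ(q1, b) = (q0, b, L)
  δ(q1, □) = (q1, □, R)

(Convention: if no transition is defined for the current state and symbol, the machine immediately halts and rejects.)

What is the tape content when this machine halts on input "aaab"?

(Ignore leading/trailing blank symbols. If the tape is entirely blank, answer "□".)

Execution trace:
Initial: [q0]aaab
Step 1: δ(q0, a) = (q1, □, R) → □[q1]aab
Step 2: δ(q1, a) = (qA, □, R) → □□[qA]ab

The machine reaches the accept state qA and halts.

Final tape (ignoring leading/trailing blanks): ab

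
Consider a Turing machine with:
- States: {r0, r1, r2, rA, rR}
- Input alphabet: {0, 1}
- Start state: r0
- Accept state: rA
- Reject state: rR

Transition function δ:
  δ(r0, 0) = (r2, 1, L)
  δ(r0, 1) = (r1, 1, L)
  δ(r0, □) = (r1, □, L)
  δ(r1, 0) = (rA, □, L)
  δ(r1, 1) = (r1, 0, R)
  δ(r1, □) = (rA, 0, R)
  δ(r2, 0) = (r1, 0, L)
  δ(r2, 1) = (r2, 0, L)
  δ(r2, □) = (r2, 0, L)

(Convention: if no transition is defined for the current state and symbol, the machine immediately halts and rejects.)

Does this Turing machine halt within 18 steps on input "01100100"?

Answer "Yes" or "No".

Execution trace:
Initial: [r0]01100100
Step 1: δ(r0, 0) = (r2, 1, L) → [r2]□11100100
Step 2: δ(r2, □) = (r2, 0, L) → [r2]□011100100
Step 3: δ(r2, □) = (r2, 0, L) → [r2]□0011100100
Step 4: δ(r2, □) = (r2, 0, L) → [r2]□00011100100
Step 5: δ(r2, □) = (r2, 0, L) → [r2]□000011100100
Step 6: δ(r2, □) = (r2, 0, L) → [r2]□0000011100100
Step 7: δ(r2, □) = (r2, 0, L) → [r2]□00000011100100
Step 8: δ(r2, □) = (r2, 0, L) → [r2]□000000011100100
Step 9: δ(r2, □) = (r2, 0, L) → [r2]□0000000011100100
Step 10: δ(r2, □) = (r2, 0, L) → [r2]□00000000011100100
Step 11: δ(r2, □) = (r2, 0, L) → [r2]□000000000011100100
Step 12: δ(r2, □) = (r2, 0, L) → [r2]□0000000000011100100
Step 13: δ(r2, □) = (r2, 0, L) → [r2]□00000000000011100100
Step 14: δ(r2, □) = (r2, 0, L) → [r2]□000000000000011100100
Step 15: δ(r2, □) = (r2, 0, L) → [r2]□0000000000000011100100
Step 16: δ(r2, □) = (r2, 0, L) → [r2]□00000000000000011100100
Step 17: δ(r2, □) = (r2, 0, L) → [r2]□000000000000000011100100
Step 18: δ(r2, □) = (r2, 0, L) → [r2]□0000000000000000011100100

The machine has not reached a halting state after 18 steps.
The machine did not halt within the 18-step bound.

Answer: No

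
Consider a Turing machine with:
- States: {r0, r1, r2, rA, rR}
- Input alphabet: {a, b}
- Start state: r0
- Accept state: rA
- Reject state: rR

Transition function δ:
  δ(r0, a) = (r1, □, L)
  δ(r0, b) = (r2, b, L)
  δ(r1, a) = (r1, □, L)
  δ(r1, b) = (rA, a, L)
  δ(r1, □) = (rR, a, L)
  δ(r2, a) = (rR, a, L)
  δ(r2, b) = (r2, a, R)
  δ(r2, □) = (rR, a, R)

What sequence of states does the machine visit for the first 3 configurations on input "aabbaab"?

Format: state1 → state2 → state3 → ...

Execution trace:
Initial: [r0]aabbaab
Step 1: δ(r0, a) = (r1, □, L) → [r1]□□abbaab
Step 2: δ(r1, □) = (rR, a, L) → [rR]□a□abbaab

The machine reaches the reject state rR and halts.

State sequence: r0 → r1 → rR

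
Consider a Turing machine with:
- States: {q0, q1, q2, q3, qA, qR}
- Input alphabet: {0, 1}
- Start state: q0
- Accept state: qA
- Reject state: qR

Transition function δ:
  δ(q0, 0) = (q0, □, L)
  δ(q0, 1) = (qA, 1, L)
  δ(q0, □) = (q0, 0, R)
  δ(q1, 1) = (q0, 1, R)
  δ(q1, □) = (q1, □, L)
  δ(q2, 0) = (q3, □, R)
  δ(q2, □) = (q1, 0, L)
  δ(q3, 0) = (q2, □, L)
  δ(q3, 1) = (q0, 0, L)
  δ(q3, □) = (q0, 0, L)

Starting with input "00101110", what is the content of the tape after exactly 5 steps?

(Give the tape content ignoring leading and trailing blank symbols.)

Execution trace:
Initial: [q0]00101110
Step 1: δ(q0, 0) = (q0, □, L) → [q0]□□0101110
Step 2: δ(q0, □) = (q0, 0, R) → 0[q0]□0101110
Step 3: δ(q0, □) = (q0, 0, R) → 00[q0]0101110
Step 4: δ(q0, 0) = (q0, □, L) → 0[q0]0□101110
Step 5: δ(q0, 0) = (q0, □, L) → [q0]0□□101110

After 5 steps, the tape (ignoring leading/trailing blanks) is: 0□□101110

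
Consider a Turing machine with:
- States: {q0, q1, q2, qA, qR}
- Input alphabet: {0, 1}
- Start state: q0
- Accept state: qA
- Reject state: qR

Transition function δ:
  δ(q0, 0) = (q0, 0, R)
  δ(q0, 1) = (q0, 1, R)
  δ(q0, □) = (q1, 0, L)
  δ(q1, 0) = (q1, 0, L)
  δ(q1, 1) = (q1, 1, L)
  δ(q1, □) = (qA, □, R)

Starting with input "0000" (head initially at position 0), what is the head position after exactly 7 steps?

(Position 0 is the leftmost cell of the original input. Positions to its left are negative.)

Execution trace (head position shown):
Step 0: [q0]0000  (head at position 0)
Step 1: move right → 0[q0]000  (head at position 1)
Step 2: move right → 00[q0]00  (head at position 2)
Step 3: move right → 000[q0]0  (head at position 3)
Step 4: move right → 0000[q0]□  (head at position 4)
Step 5: move left → 000[q1]00  (head at position 3)
Step 6: move left → 00[q1]000  (head at position 2)
Step 7: move left → 0[q1]0000  (head at position 1)

After 7 steps, the head is at position 1.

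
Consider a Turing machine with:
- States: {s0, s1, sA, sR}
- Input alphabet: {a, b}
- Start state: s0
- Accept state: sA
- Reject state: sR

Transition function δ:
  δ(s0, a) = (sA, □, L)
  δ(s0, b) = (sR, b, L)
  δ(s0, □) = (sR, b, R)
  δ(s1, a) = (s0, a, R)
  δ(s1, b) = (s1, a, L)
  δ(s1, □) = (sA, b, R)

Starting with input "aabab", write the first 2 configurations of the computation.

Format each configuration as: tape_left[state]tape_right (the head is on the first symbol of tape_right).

Transitions applied:
Step 1: δ(s0, a) = (sA, □, L)

The first 2 configurations are:
[s0]aabab ⊢ [sA]□□abab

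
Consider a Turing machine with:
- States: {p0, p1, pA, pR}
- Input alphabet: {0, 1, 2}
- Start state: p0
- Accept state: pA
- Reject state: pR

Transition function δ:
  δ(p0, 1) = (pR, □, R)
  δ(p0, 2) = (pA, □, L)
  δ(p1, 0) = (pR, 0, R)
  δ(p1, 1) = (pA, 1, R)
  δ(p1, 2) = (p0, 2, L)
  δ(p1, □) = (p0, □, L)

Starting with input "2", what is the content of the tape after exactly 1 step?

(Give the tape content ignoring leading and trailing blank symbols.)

Execution trace:
Initial: [p0]2
Step 1: δ(p0, 2) = (pA, □, L) → [pA]□□

The machine reaches the accept state pA and halts.

After 1 step, the tape (ignoring leading/trailing blanks) is: □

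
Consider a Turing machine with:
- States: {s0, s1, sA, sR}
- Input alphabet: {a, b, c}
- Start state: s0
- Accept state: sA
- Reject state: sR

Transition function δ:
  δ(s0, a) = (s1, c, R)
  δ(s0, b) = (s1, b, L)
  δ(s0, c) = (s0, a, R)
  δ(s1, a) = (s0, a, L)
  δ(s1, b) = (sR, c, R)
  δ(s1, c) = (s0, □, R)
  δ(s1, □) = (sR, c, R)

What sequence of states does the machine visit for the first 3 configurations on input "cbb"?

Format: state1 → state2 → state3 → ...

Execution trace:
Initial: [s0]cbb
Step 1: δ(s0, c) = (s0, a, R) → a[s0]bb
Step 2: δ(s0, b) = (s1, b, L) → [s1]abb

State sequence: s0 → s0 → s1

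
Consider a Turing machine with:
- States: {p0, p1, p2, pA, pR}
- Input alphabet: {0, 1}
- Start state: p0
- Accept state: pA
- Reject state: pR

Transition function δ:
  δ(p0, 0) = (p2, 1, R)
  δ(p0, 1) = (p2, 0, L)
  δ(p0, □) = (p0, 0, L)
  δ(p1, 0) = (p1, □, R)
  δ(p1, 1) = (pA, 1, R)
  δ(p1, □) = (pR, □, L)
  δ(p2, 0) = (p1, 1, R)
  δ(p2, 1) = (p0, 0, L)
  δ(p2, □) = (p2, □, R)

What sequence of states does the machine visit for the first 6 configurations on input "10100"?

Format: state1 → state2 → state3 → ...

Execution trace:
Initial: [p0]10100
Step 1: δ(p0, 1) = (p2, 0, L) → [p2]□00100
Step 2: δ(p2, □) = (p2, □, R) → □[p2]00100
Step 3: δ(p2, 0) = (p1, 1, R) → □1[p1]0100
Step 4: δ(p1, 0) = (p1, □, R) → □1□[p1]100
Step 5: δ(p1, 1) = (pA, 1, R) → □1□1[pA]00

The machine reaches the accept state pA and halts.

State sequence: p0 → p2 → p2 → p1 → p1 → pA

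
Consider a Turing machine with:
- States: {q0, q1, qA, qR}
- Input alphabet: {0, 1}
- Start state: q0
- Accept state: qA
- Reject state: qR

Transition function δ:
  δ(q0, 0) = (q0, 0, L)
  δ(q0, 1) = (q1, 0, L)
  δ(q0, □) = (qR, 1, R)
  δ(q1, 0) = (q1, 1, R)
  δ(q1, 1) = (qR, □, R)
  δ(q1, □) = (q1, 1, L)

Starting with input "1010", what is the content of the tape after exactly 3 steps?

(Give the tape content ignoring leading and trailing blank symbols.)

Execution trace:
Initial: [q0]1010
Step 1: δ(q0, 1) = (q1, 0, L) → [q1]□0010
Step 2: δ(q1, □) = (q1, 1, L) → [q1]□10010
Step 3: δ(q1, □) = (q1, 1, L) → [q1]□110010

After 3 steps, the tape (ignoring leading/trailing blanks) is: 110010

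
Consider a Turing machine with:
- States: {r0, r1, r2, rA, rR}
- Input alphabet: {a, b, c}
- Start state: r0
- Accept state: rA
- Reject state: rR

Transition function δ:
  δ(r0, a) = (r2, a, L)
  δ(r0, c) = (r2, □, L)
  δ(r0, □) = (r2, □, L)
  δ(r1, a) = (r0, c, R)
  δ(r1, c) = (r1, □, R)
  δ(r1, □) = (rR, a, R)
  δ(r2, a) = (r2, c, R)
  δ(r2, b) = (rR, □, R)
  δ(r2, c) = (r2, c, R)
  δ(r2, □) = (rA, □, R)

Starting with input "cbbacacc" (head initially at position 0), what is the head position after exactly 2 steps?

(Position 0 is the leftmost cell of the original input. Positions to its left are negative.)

Execution trace (head position shown):
Step 0: [r0]cbbacacc  (head at position 0)
Step 1: move left → [r2]□□bbacacc  (head at position -1)
Step 2: move right → □[rA]□bbacacc  (head at position 0)

After 2 steps, the head is at position 0.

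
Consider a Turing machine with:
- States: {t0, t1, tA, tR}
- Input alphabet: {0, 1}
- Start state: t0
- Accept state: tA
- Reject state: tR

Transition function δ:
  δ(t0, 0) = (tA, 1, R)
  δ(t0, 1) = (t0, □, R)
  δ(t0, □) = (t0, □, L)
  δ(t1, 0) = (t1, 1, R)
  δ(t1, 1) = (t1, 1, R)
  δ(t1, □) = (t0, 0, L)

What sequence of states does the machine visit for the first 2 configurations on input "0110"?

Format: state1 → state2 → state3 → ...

Execution trace:
Initial: [t0]0110
Step 1: δ(t0, 0) = (tA, 1, R) → 1[tA]110

The machine reaches the accept state tA and halts.

State sequence: t0 → tA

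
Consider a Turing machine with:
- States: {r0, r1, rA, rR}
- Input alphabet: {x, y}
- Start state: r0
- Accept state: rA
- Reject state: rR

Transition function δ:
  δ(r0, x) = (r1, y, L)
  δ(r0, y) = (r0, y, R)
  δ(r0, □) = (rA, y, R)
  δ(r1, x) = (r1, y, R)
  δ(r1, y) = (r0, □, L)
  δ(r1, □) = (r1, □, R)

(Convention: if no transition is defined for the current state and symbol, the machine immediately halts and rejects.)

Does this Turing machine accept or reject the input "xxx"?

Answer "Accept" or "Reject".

Execution trace:
Initial: [r0]xxx
Step 1: δ(r0, x) = (r1, y, L) → [r1]□yxx
Step 2: δ(r1, □) = (r1, □, R) → □[r1]yxx
Step 3: δ(r1, y) = (r0, □, L) → [r0]□□xx
Step 4: δ(r0, □) = (rA, y, R) → y[rA]□xx

The machine reaches the accept state rA and halts.

Answer: Accept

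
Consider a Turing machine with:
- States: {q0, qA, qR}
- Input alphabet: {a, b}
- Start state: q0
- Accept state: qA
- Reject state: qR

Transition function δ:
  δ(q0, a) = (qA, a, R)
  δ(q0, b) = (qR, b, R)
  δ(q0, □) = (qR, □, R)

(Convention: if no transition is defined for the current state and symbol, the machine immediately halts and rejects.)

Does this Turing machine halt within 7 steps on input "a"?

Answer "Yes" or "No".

Execution trace:
Initial: [q0]a
Step 1: δ(q0, a) = (qA, a, R) → a[qA]□

The machine reaches the accept state qA and halts.
The machine halted after 1 step (within the 7-step bound).

Answer: Yes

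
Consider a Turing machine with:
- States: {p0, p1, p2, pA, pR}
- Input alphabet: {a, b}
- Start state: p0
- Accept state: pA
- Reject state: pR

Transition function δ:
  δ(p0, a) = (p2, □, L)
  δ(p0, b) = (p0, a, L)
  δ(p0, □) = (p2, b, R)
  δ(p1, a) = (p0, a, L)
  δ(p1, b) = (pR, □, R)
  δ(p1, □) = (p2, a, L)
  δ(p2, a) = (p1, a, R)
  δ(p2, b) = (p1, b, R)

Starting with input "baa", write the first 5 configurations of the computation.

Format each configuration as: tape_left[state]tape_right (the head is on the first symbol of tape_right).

Transitions applied:
Step 1: δ(p0, b) = (p0, a, L)
Step 2: δ(p0, □) = (p2, b, R)
Step 3: δ(p2, a) = (p1, a, R)
Step 4: δ(p1, a) = (p0, a, L)

The first 5 configurations are:
[p0]baa ⊢ [p0]□aaa ⊢ b[p2]aaa ⊢ ba[p1]aa ⊢ b[p0]aaa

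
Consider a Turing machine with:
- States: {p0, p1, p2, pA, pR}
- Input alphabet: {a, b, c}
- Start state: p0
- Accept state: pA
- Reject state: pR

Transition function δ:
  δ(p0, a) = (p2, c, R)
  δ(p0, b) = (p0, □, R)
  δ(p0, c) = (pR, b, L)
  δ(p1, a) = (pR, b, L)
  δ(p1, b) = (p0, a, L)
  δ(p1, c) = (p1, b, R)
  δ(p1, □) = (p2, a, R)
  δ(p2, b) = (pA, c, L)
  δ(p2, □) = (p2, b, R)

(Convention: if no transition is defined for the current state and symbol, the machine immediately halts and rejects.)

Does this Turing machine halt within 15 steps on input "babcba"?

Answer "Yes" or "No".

Execution trace:
Initial: [p0]babcba
Step 1: δ(p0, b) = (p0, □, R) → □[p0]abcba
Step 2: δ(p0, a) = (p2, c, R) → □c[p2]bcba
Step 3: δ(p2, b) = (pA, c, L) → □[pA]cccba

The machine reaches the accept state pA and halts.
The machine halted after 3 steps (within the 15-step bound).

Answer: Yes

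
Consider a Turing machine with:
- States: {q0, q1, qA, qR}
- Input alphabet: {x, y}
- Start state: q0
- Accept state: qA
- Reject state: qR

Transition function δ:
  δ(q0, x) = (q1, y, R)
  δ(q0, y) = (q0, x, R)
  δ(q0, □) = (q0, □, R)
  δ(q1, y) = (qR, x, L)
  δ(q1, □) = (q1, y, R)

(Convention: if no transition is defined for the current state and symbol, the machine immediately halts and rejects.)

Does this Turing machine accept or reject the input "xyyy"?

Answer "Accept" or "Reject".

Execution trace:
Initial: [q0]xyyy
Step 1: δ(q0, x) = (q1, y, R) → y[q1]yyy
Step 2: δ(q1, y) = (qR, x, L) → [qR]yxyy

The machine reaches the reject state qR and halts.

Answer: Reject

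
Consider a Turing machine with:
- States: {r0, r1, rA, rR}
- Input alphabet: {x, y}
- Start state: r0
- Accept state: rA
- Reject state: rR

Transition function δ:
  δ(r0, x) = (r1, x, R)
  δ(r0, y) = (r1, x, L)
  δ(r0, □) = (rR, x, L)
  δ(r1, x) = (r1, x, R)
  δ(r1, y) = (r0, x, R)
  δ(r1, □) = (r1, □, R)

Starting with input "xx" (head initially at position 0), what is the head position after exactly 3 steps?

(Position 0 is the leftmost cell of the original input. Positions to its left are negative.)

Execution trace (head position shown):
Step 0: [r0]xx  (head at position 0)
Step 1: move right → x[r1]x  (head at position 1)
Step 2: move right → xx[r1]□  (head at position 2)
Step 3: move right → xx□[r1]□  (head at position 3)

After 3 steps, the head is at position 3.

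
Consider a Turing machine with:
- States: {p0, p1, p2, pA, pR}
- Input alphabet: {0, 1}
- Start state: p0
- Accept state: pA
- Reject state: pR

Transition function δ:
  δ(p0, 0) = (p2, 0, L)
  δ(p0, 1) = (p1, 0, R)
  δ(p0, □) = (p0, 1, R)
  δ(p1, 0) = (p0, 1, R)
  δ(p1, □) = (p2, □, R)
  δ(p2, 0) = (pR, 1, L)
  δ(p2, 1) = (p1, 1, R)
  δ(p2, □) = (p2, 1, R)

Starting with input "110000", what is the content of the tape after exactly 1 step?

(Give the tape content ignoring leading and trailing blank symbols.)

Execution trace:
Initial: [p0]110000
Step 1: δ(p0, 1) = (p1, 0, R) → 0[p1]10000

No transition is defined for δ(p1, 1). By convention the machine halts and rejects.

After 1 step, the tape (ignoring leading/trailing blanks) is: 010000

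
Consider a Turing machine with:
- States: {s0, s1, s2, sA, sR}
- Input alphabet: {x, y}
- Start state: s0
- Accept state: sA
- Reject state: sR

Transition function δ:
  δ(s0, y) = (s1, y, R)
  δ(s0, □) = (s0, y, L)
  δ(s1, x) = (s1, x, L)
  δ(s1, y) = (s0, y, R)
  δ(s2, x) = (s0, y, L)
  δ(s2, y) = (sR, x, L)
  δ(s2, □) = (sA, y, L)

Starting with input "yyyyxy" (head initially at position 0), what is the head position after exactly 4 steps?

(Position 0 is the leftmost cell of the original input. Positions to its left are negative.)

Execution trace (head position shown):
Step 0: [s0]yyyyxy  (head at position 0)
Step 1: move right → y[s1]yyyxy  (head at position 1)
Step 2: move right → yy[s0]yyxy  (head at position 2)
Step 3: move right → yyy[s1]yxy  (head at position 3)
Step 4: move right → yyyy[s0]xy  (head at position 4)

After 4 steps, the head is at position 4.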